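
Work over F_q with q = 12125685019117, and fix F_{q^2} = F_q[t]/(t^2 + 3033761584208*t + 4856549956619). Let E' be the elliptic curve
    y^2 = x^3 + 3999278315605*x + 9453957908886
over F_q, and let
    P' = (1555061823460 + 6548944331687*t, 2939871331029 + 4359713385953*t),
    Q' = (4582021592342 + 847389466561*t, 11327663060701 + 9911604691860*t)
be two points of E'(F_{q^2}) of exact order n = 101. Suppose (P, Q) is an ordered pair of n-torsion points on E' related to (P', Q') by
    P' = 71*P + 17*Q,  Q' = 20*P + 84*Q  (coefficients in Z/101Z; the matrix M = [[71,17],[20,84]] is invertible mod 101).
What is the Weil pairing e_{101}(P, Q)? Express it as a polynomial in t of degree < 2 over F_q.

12033707587381 + 6278713284656*t

e_{101}(aP+bQ,cP+dQ) = e_{101}(P,Q)^(ad-bc); with (a,b,c,d)=(71,17,20,84) this gives the det-101 law.
Inverting 69 mod 101: 41. Thus e_{101}(P,Q) = e(P',Q')^{41}.
7-bit Miller (1100101) on E'/F_{12125685019117} with a'=3999278315605, b'=9453957908886: accumulate tangent/chord ratios at Q'+S and P'+S'.
e_{101}(P',Q') = 5832237583724 + 7556585341338*t.
e_{101}(P,Q) = (5832237583724 + 7556585341338*t)^{41} = 12033707587381 + 6278713284656*t.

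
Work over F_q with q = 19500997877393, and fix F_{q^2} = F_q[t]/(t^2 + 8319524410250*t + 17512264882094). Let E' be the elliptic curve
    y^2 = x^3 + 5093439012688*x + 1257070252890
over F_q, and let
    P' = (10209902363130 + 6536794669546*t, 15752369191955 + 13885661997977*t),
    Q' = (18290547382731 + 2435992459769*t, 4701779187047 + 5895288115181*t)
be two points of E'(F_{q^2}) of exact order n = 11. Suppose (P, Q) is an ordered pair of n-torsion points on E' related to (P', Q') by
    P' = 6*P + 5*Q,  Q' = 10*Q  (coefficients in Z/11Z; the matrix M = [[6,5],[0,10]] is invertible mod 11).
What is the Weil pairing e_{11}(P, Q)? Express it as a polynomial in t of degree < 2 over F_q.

e_{11} is bilinear + alternating on E[11], so e_{11}(6*P + 5*Q, 10*Q) = e_{11}(P,Q)^(6*10-5*0).
6*10 - 5*0 = 60; reduced mod 11: det = 5, inverse 9.
4-bit Miller (1011) on E'/F_{19500997877393} with a'=5093439012688, b'=1257070252890: accumulate tangent/chord ratios at Q'+S and P'+S'.
Result: e(P',Q') = 14930329756788 + 18131609453059*t.
Thus e_{11}(P,Q) = 16797449370394 + 16211676608467*t.

16797449370394 + 16211676608467*t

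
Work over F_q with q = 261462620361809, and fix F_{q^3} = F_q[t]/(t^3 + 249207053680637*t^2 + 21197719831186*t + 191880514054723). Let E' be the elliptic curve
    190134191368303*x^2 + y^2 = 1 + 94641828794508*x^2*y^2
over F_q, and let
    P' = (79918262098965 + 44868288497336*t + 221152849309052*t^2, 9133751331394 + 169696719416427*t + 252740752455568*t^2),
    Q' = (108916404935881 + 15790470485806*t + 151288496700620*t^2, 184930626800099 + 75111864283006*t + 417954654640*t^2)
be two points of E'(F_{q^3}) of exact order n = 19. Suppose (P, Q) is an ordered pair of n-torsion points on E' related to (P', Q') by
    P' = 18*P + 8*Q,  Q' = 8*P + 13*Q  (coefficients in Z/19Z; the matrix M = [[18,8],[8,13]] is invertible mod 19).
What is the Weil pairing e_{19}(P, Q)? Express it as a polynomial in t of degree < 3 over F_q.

222123136591139 + 200003227561514*t + 112171542323847*t^2

Under M = [[18,8],[8,13]] in GL_2(Z/19), e_{19}(P',Q') = e_{19}(P,Q)^(18*13-8*8 mod 19).
det M = 18*13 - 8*8 = 170 = 18 (mod 19); 18^{-1} = 18 (mod 19).
Edwards a_E,d_E -> Montgomery A=235899972721316,B=171818317972168 -> Weierstrass 259612598691495,123653760481655 via alpha=91039773420770,beta=89238745733901.
Double-and-add over 10011: 5-1 doublings, 3-1 additions; each step l_{T,T}/v_{2T} or l_{T,P'}/v at Q'+S for random S.
Result: e(P',Q') = 250973056305906 + 90697896880123*t + 4753808049088*t^2.
(250973056305906 + 90697896880123*t + 4753808049088*t^2)^{18} mod (261462620361809,f) = 222123136591139 + 200003227561514*t + 112171542323847*t^2.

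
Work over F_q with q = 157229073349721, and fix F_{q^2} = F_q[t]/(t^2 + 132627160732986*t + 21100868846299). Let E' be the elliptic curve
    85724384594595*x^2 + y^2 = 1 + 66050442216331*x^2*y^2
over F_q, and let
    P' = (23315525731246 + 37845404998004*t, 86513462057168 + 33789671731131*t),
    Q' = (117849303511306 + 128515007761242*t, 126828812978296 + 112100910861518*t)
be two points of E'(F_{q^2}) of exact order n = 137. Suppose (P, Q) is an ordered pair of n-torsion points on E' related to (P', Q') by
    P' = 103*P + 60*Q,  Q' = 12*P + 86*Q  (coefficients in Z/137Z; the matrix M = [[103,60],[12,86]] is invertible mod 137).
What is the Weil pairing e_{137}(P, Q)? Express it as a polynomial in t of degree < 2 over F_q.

The 137-Weil pairing on E[137] over F_{157229073349721} is alternating-bilinear: e_{137}(P',Q') = e_{137}(P,Q)^det(M).
103*86 - 60*12 = 8138; reduced mod 137: det = 55, inverse 5.
Edwards->Montgomery: u=(1+y)/(1-y), v=u/x -> 152630721063318v^2=u^3+84678734011368u^2+u; then x_W=4918485594566u+130115186701635: y^2=x^3+22655080640904*x+71849008785021.
Build f_{137,P'} and f_{137,Q'} via the 8-bit ladder of 137=10001001_2; evaluate at shifted divisors; quotient in F_{157229073349721^2}.
The quotient is 130476094442630 + 91038710714873*t.
Raise to 5: e(P,Q) = 128144072851112 + 95435294285079*t in mu_{137}.

128144072851112 + 95435294285079*t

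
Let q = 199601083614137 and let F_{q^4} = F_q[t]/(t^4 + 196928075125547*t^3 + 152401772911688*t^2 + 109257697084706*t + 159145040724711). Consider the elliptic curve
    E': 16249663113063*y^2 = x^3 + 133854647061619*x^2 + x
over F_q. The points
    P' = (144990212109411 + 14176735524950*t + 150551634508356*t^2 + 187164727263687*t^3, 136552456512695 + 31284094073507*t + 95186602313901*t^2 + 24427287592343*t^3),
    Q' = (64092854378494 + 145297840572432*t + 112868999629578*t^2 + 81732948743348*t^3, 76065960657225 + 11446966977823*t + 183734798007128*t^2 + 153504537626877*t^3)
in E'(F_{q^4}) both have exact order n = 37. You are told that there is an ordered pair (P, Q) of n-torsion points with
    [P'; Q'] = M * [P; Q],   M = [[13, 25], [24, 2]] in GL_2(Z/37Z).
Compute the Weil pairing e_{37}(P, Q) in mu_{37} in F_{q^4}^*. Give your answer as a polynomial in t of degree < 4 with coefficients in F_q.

Alternating bilinearity on E[37] (values in mu_{37} in F_{199601083614137^4}) gives e(P',Q') = e(P,Q)^det(M).
det M = 13*2 - 25*24 = -574 = 18 (mod 37); 18^{-1} = 35 (mod 37).
(x,y)|->(14089266412975x+4230266421151,14089266412975y) sends E' to y^2=x^3+106367693959273*x.
6-bit Miller (100101) on E'/F_{199601083614137} with a'=106367693959273, b'=0: accumulate tangent/chord ratios at Q'+S and P'+S'.
f_P(D_Q)/f_Q(D_P) = 168036190700860 + 172602890873631*t + 188313786464882*t^2 + 71653066446359*t^3.
(168036190700860 + 172602890873631*t + 188313786464882*t^2 + 71653066446359*t^3)^{35} mod (199601083614137,f) = 4227831609967 + 189276373925676*t + 115123467664541*t^2 + 31397434608476*t^3.

4227831609967 + 189276373925676*t + 115123467664541*t^2 + 31397434608476*t^3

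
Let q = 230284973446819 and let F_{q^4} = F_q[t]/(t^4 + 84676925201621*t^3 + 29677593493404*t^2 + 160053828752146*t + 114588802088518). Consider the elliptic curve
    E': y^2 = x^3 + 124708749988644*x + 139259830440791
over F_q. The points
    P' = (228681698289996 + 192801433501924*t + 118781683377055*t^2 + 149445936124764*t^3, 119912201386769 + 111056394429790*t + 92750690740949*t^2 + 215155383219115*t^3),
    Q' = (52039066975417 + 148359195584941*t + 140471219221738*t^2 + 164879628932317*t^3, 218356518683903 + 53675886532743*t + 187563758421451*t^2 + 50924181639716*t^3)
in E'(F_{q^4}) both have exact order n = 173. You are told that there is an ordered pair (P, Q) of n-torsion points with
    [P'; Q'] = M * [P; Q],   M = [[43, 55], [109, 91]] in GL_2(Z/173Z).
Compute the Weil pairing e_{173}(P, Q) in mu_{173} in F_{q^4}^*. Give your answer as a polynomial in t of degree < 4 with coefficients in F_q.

80210959835695 + 143699544424220*t + 28963043092382*t^2 + 101742549600166*t^3

The 173-Weil pairing on E[173] over F_{230284973446819} is alternating-bilinear: e_{173}(P',Q') = e_{173}(P,Q)^det(M).
det M = 43*91 - 55*109 = -2082 = 167 (mod 173); 167^{-1} = 144 (mod 173).
n = 173 = (10101101)_2 (8 bits, wt 5); accumulate f_{173,P'}(Q'+S)/f_{173,P'}(S) along the 7-step ladder.
Miller gives e_{173}(P',Q') = 194910862497110 + 92683580724598*t + 108129484128617*t^2 + 191932773200169*t^3 in F_{230284973446819^4}.
Hence e(P,Q) = 80210959835695 + 143699544424220*t + 28963043092382*t^2 + 101742549600166*t^3 in F_{230284973446819^4}^*.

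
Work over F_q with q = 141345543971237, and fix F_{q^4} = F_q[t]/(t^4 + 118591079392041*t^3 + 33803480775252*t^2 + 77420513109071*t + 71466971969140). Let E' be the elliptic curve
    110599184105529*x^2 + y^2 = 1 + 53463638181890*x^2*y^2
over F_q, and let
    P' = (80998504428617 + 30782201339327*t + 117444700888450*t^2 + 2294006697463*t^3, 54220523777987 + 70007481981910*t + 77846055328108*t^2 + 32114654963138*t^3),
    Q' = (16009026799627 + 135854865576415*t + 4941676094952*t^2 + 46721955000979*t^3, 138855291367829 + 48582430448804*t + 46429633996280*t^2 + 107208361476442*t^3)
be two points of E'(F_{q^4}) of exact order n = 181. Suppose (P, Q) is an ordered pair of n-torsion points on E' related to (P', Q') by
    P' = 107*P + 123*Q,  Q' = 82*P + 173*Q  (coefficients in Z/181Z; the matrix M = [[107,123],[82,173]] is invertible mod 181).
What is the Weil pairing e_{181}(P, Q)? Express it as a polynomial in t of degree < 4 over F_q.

e_{181} is bilinear + alternating on E[181], so e_{181}(107*P + 123*Q, 82*P + 173*Q) = e_{181}(P,Q)^(107*173-123*82).
So e_{181}(P,Q) = e_{181}(P',Q')^{64}, since 99*64 = 1 mod 181.
Map (x,y)_Ed via u=(1+y)/(1-y), v=(1+y)/((1-y)x) to Montgomery A=22646313720318,B=55447342462597; then to (a',b')=(18330550589186,97697917739411).
n = 181 = (10110101)_2 (8 bits, wt 5); accumulate f_{181,P'}(Q'+S)/f_{181,P'}(S) along the 7-step ladder.
f_P(D_Q)/f_Q(D_P) = 84532365772959 + 17970152404986*t + 128336545079643*t^2 + 15559793147580*t^3.
Thus e_{181}(P,Q) = 79487103762215 + 4298337217991*t + 54147924569065*t^2 + 28242714046937*t^3.

79487103762215 + 4298337217991*t + 54147924569065*t^2 + 28242714046937*t^3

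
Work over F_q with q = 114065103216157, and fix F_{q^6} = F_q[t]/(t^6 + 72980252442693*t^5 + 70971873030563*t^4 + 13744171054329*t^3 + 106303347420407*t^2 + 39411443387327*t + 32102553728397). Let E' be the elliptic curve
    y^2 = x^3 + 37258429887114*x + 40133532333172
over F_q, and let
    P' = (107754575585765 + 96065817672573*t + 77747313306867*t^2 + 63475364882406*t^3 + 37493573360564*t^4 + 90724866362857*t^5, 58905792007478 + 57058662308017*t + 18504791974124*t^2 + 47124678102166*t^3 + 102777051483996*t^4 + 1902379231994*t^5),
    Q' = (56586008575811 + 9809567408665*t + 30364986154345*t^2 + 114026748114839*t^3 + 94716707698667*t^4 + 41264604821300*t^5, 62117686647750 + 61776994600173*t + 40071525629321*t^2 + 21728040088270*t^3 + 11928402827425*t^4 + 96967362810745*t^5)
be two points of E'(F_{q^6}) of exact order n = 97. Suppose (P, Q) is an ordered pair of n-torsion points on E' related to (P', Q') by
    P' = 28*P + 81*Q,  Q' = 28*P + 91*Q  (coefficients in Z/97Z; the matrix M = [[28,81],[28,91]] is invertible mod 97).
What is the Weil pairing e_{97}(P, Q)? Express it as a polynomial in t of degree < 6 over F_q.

e_{97} is bilinear + alternating on E[97], so e_{97}(28*P + 81*Q, 28*P + 91*Q) = e_{97}(P,Q)^(28*91-81*28).
So e_{97}(P,Q) = e_{97}(P',Q')^{44}, since 86*44 = 1 mod 97.
Run Miller on y^2=x^3+37258429887114*x+40133532333172 over F_{114065103216157}: ladder 1100001 (7 bits); e = f_P(D_Q)/f_Q(D_P).
Miller gives e_{97}(P',Q') = 22479744970121 + 85346283491791*t + 77624268716038*t^2 + 22541495471330*t^3 + 95232313919337*t^4 + 97844821842371*t^5 in F_{114065103216157^6}.
Raise to 44: e(P,Q) = 64892758576984 + 13435340507473*t + 2149557516174*t^2 + 9850012581268*t^3 + 70346078806033*t^4 + 104162516421004*t^5 in mu_{97}.

64892758576984 + 13435340507473*t + 2149557516174*t^2 + 9850012581268*t^3 + 70346078806033*t^4 + 104162516421004*t^5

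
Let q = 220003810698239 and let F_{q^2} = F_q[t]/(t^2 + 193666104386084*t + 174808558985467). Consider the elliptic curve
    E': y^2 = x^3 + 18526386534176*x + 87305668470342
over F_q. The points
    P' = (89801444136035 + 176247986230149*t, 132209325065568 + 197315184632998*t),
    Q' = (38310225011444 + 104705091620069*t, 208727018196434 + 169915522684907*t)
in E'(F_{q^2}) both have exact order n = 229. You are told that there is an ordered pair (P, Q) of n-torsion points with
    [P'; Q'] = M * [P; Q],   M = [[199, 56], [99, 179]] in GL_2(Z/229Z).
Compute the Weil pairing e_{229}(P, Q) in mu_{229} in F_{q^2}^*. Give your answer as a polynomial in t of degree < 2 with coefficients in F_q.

67957450345732 + 167698713545308*t

Under M = [[199,56],[99,179]] in GL_2(Z/229), e_{229}(P',Q') = e_{229}(P,Q)^(199*179-56*99 mod 229).
Inverting 78 mod 229: 138. Thus e_{229}(P,Q) = e(P',Q')^{138}.
8-bit Miller (11100101) on E'/F_{220003810698239} with a'=18526386534176, b'=87305668470342: accumulate tangent/chord ratios at Q'+S and P'+S'.
The quotient is 120818865732101 + 197767902746987*t.
Hence e(P,Q) = 67957450345732 + 167698713545308*t in F_{220003810698239^2}^*.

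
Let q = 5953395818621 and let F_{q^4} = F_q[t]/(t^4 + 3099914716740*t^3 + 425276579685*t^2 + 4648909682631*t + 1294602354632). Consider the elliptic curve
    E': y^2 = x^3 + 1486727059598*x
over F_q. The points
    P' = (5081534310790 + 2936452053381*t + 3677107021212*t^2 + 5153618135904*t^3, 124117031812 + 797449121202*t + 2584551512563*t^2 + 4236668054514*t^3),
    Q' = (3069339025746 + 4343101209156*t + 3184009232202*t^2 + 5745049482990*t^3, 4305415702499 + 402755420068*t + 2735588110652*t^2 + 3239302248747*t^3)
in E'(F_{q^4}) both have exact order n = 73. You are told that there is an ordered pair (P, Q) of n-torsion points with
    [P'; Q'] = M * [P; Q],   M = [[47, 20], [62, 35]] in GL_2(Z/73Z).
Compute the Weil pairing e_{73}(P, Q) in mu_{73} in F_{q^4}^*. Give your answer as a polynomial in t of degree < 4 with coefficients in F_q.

The 73-Weil pairing on E[73] over F_{5953395818621} is alternating-bilinear: e_{73}(P',Q') = e_{73}(P,Q)^det(M).
Inverting 40 mod 73: 42. Thus e_{73}(P,Q) = e(P',Q')^{42}.
Miller loop for e_{73} over F_{5953395818621^4}: bits of 73 = 1001001; 6 double steps + 2 add steps, l/v at each.
Result: e(P',Q') = 1886297275307 + 4812126984416*t + 4355401655310*t^2 + 3323058342729*t^3.
(1886297275307 + 4812126984416*t + 4355401655310*t^2 + 3323058342729*t^3)^{42} mod (5953395818621,f) = 5662478278462 + 1844927637616*t + 3906365465939*t^2 + 424411913406*t^3.

5662478278462 + 1844927637616*t + 3906365465939*t^2 + 424411913406*t^3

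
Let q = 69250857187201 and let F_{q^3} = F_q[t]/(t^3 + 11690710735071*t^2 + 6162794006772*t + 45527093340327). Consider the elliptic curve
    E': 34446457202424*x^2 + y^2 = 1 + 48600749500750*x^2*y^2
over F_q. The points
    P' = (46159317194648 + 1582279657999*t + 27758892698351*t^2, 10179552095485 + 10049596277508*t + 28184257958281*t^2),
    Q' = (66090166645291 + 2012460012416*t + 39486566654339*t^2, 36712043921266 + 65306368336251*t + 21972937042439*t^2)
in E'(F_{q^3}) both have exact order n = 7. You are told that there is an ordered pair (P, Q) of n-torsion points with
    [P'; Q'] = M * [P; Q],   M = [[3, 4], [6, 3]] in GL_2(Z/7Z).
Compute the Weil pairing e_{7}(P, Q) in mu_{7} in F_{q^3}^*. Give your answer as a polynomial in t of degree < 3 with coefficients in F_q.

53716656802150 + 65865585486519*t + 41057923349017*t^2

Since e_{7}(P,P)=e_{7}(Q,Q)=1 and e_{7}(Q,P)=e_{7}(P,Q)^{-1}, expanding e_{7}(3*P + 4*Q,6*P + 3*Q) leaves e(P,Q)^det(M).
So e_{7}(P,Q) = e_{7}(P',Q')^{6}, since 6*6 = 1 mod 7.
Map (x,y)_Ed via u=(1+y)/(1-y), v=(1+y)/((1-y)x) to Montgomery A=22204964481076,B=64807192358215; then to (a',b')=(0,68227695000238).
Build f_{7,P'} and f_{7,Q'} via the 3-bit ladder of 7=111_2; evaluate at shifted divisors; quotient in F_{69250857187201^3}.
Miller gives e_{7}(P',Q') = 53150924932161 + 41675887678070*t + 59342151900017*t^2 in F_{69250857187201^3}.
e_{7}(P,Q) = (53150924932161 + 41675887678070*t + 59342151900017*t^2)^{6} = 53716656802150 + 65865585486519*t + 41057923349017*t^2.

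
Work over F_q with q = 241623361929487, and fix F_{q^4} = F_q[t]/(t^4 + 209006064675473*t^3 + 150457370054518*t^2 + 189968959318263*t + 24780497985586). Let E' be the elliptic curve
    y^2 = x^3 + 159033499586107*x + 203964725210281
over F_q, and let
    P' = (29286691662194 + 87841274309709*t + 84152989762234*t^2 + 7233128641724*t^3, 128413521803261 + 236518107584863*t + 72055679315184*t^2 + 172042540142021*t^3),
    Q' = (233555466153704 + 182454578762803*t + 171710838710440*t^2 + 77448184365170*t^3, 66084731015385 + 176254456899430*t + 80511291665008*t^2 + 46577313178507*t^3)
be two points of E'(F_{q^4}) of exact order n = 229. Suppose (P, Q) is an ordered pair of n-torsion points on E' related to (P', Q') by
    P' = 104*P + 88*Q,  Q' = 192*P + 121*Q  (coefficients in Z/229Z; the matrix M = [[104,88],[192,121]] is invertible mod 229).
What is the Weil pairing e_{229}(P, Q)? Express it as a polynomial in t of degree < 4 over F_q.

50385982245706 + 126452475528536*t + 201267945716984*t^2 + 224441974631742*t^3

The 229-Weil pairing on E[229] over F_{241623361929487} is alternating-bilinear: e_{229}(P',Q') = e_{229}(P,Q)^det(M).
det(M) mod 229 = 39; its inverse in (Z/229)^* is 47 (check: 39*47 mod 229 = 1).
8-bit Miller (11100101) on E'/F_{241623361929487} with a'=159033499586107, b'=203964725210281: accumulate tangent/chord ratios at Q'+S and P'+S'.
e_{229}(P',Q') = 76995107729713 + 237251027695875*t + 99052693688056*t^2 + 25830031180510*t^3.
Hence e(P,Q) = 50385982245706 + 126452475528536*t + 201267945716984*t^2 + 224441974631742*t^3 in F_{241623361929487^4}^*.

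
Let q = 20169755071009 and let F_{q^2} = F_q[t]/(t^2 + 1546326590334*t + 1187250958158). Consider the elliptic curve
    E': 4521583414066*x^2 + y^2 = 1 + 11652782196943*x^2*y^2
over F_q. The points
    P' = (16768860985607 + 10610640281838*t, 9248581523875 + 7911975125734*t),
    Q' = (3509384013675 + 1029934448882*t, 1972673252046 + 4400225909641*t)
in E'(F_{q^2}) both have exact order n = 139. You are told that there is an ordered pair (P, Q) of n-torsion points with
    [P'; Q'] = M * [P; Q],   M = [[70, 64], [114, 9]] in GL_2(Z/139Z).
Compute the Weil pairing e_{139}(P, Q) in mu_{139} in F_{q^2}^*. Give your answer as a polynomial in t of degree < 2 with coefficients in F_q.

The 139-Weil pairing on E[139] over F_{20169755071009} is alternating-bilinear: e_{139}(P',Q') = e_{139}(P,Q)^det(M).
Inverting 6 mod 139: 116. Thus e_{139}(P,Q) = e(P',Q')^{116}.
Edwards->Montgomery: u=(1+y)/(1-y), v=u/x -> 10516493827896v^2=u^3+8521925382150u^2+u; then x_W=3259639072033u+6057353447003: y^2=x^3+3856117159940.
Miller loop for e_{139} over F_{20169755071009^2}: bits of 139 = 10001011; 7 double steps + 3 add steps, l/v at each.
e_{139}(P',Q') = 4172934008724 + 14916829113467*t.
Thus e_{139}(P,Q) = 3553404229546 + 6476220053169*t.

3553404229546 + 6476220053169*t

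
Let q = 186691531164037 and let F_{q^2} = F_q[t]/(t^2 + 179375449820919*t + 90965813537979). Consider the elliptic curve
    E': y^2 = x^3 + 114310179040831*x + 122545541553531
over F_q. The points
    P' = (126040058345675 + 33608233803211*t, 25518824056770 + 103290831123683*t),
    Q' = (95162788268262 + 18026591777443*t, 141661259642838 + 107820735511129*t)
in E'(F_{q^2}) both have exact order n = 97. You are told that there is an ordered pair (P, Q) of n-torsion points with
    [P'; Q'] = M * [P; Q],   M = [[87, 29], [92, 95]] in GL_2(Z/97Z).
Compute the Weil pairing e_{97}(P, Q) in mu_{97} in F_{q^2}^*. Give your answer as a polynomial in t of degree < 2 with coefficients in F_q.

Alternating bilinearity on E[97] (values in mu_{97} in F_{186691531164037^2}) gives e(P',Q') = e(P,Q)^det(M).
87*95 - 29*92 = 5597; reduced mod 97: det = 68, inverse 10.
Build f_{97,P'} and f_{97,Q'} via the 7-bit ladder of 97=1100001_2; evaluate at shifted divisors; quotient in F_{186691531164037^2}.
The quotient is 168457887280554 + 163640619103031*t.
e_{97}(P,Q) = (168457887280554 + 163640619103031*t)^{10} = 109011018632280 + 175084296575407*t.

109011018632280 + 175084296575407*t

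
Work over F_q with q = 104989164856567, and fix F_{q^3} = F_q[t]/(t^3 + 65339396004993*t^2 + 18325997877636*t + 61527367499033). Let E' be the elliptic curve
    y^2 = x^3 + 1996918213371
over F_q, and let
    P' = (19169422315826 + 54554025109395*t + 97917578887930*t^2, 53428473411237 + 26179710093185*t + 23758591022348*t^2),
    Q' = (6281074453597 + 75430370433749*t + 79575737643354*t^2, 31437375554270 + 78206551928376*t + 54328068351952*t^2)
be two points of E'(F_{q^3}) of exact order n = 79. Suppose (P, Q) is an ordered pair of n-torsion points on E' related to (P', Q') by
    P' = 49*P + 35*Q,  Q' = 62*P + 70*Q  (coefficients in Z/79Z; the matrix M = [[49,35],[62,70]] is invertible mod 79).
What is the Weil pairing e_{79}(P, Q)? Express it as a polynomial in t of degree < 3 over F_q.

Since e_{79}(P,P)=e_{79}(Q,Q)=1 and e_{79}(Q,P)=e_{79}(P,Q)^{-1}, expanding e_{79}(49*P + 35*Q,62*P + 70*Q) leaves e(P,Q)^det(M).
49*70 - 35*62 = 1260; reduced mod 79: det = 75, inverse 59.
Run Miller on y^2=x^3+1996918213371 over F_{104989164856567}: ladder 1001111 (7 bits); e = f_P(D_Q)/f_Q(D_P).
f_P(D_Q)/f_Q(D_P) = 73456244208657 + 47298078522617*t + 104321598647075*t^2.
e_{79}(P,Q) = (73456244208657 + 47298078522617*t + 104321598647075*t^2)^{59} = 33002670454169 + 40221385333841*t + 87530332488880*t^2.

33002670454169 + 40221385333841*t + 87530332488880*t^2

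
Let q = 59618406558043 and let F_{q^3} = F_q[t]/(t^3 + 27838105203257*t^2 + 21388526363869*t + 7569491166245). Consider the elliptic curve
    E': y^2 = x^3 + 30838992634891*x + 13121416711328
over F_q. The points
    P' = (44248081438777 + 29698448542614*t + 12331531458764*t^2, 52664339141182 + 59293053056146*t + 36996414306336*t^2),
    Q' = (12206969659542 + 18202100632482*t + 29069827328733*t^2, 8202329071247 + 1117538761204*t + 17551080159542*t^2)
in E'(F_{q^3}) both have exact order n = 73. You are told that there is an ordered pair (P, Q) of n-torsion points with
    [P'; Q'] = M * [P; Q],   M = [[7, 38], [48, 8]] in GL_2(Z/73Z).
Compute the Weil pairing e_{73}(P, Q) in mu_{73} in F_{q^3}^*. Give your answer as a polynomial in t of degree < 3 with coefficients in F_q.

43111924552636 + 55841045060822*t + 32752774394285*t^2

e_{73} is bilinear + alternating on E[73], so e_{73}(7*P + 38*Q, 48*P + 8*Q) = e_{73}(P,Q)^(7*8-38*48).
det(M) mod 73 = 57; its inverse in (Z/73)^* is 41 (check: 57*41 mod 73 = 1).
n = 73 = (1001001)_2 (7 bits, wt 3); accumulate f_{73,P'}(Q'+S)/f_{73,P'}(S) along the 6-step ladder.
The quotient is 38777558935166 + 56043037332203*t + 39670888346592*t^2.
e_{73}(P,Q) = (38777558935166 + 56043037332203*t + 39670888346592*t^2)^{41} = 43111924552636 + 55841045060822*t + 32752774394285*t^2.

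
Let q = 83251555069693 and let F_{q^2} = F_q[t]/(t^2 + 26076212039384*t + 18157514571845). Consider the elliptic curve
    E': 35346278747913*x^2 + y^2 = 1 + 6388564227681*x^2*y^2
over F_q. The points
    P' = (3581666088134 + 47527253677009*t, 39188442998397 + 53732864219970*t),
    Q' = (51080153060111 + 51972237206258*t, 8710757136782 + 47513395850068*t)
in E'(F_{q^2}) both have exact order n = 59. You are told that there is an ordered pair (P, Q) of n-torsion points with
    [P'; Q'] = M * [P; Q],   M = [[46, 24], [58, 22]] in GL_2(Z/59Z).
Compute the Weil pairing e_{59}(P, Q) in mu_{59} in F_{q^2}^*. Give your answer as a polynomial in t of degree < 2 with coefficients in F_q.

60563310511066 + 16116570059643*t

Under M = [[46,24],[58,22]] in GL_2(Z/59), e_{59}(P',Q') = e_{59}(P,Q)^(46*22-24*58 mod 59).
So e_{59}(P,Q) = e_{59}(P',Q')^{34}, since 33*34 = 1 mod 59.
Map (x,y)_Ed via u=(1+y)/(1-y), v=(1+y)/((1-y)x) to Montgomery A=51570629332511,B=8173226049902; then to (a',b')=(11488757964288,14220934121851).
Run Miller on y^2=x^3+11488757964288*x+14220934121851 over F_{83251555069693}: ladder 111011 (6 bits); e = f_P(D_Q)/f_Q(D_P).
So e_{59}(P',Q') = 69585010431566 + 26554198377197*t.
Raise to 34: e(P,Q) = 60563310511066 + 16116570059643*t in mu_{59}.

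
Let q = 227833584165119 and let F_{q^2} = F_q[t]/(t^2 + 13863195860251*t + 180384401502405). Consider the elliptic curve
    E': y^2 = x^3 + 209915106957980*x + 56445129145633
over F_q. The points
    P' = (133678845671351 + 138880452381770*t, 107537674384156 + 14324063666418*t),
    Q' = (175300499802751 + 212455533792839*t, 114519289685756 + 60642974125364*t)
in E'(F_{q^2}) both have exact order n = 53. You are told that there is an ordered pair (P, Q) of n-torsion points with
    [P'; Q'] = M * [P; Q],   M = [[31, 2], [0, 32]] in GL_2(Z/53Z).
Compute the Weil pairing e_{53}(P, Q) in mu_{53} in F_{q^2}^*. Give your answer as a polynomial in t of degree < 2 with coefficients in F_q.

e_{53} is bilinear + alternating on E[53], so e_{53}(31*P + 2*Q, 32*Q) = e_{53}(P,Q)^(31*32-2*0).
31*32 - 2*0 = 992; reduced mod 53: det = 38, inverse 7.
Run Miller on y^2=x^3+209915106957980*x+56445129145633 over F_{227833584165119}: ladder 110101 (6 bits); e = f_P(D_Q)/f_Q(D_P).
The quotient is 184189995860402 + 169526327791232*t.
(184189995860402 + 169526327791232*t)^{7} mod (227833584165119,f) = 83850042644103 + 61695406207952*t.

83850042644103 + 61695406207952*t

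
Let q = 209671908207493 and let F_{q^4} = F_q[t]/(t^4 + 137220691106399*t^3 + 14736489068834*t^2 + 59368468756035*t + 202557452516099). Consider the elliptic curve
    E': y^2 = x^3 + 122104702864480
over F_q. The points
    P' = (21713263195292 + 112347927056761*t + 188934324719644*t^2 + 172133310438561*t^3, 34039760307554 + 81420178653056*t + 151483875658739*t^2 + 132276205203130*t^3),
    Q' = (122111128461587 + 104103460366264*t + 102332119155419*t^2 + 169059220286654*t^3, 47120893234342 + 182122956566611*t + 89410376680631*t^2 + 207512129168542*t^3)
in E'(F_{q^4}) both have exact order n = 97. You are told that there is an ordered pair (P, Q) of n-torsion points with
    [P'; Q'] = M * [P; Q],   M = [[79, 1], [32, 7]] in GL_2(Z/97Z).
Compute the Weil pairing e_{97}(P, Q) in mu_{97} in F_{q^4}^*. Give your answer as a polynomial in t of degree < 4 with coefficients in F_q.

Under M = [[79,1],[32,7]] in GL_2(Z/97), e_{97}(P',Q') = e_{97}(P,Q)^(79*7-1*32 mod 97).
So e_{97}(P,Q) = e_{97}(P',Q')^{62}, since 36*62 = 1 mod 97.
Build f_{97,P'} and f_{97,Q'} via the 7-bit ladder of 97=1100001_2; evaluate at shifted divisors; quotient in F_{209671908207493^4}.
e_{97}(P',Q') = 61300075459460 + 138649757540208*t + 52100222302926*t^2 + 156516042896081*t^3.
Finally e_{97}(P,Q) = 8926102478663 + 82346629851482*t + 143592205970084*t^2 + 140754720175748*t^3.

8926102478663 + 82346629851482*t + 143592205970084*t^2 + 140754720175748*t^3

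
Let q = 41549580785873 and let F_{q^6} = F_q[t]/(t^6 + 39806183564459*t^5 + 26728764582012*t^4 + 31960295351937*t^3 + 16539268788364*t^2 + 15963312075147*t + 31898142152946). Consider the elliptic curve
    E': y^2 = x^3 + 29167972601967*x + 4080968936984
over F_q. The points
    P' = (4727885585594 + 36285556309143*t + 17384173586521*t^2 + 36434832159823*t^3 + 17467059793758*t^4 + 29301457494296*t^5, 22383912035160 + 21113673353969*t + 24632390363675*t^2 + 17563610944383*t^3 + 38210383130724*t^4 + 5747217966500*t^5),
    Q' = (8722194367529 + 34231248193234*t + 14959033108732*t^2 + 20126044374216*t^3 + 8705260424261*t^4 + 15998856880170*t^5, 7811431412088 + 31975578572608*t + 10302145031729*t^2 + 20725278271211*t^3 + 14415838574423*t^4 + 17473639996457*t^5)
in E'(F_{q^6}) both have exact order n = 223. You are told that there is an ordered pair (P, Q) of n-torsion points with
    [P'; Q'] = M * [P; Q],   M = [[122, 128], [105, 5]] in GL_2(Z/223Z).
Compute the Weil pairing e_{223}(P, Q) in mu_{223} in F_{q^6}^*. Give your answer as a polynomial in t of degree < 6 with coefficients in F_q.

21422106322001 + 7143091913167*t + 10462569991152*t^2 + 28207786451757*t^3 + 1112515778891*t^4 + 5914132030403*t^5

Under M = [[122,128],[105,5]] in GL_2(Z/223), e_{223}(P',Q') = e_{223}(P,Q)^(122*5-128*105 mod 223).
Hence e(P,Q) = e(P',Q')^{208} where 208 = 104^{-1} mod 223.
8-bit Miller (11011111) on E'/F_{41549580785873} with a'=29167972601967, b'=4080968936984: accumulate tangent/chord ratios at Q'+S and P'+S'.
f_P(D_Q)/f_Q(D_P) = 21688687938440 + 11906443512974*t + 7850432563037*t^2 + 26311368386623*t^3 + 6996305317030*t^4 + 32016154752935*t^5.
Hence e(P,Q) = 21422106322001 + 7143091913167*t + 10462569991152*t^2 + 28207786451757*t^3 + 1112515778891*t^4 + 5914132030403*t^5 in F_{41549580785873^6}^*.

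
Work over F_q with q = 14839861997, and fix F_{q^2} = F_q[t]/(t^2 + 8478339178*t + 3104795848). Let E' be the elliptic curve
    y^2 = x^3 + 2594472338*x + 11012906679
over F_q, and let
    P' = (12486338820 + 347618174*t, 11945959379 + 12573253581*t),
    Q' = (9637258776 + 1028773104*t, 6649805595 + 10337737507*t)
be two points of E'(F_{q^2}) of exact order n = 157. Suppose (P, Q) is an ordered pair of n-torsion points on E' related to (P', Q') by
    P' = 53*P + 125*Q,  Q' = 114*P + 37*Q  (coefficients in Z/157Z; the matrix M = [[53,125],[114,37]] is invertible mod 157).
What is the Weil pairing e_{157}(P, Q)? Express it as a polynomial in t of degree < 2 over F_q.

Under M = [[53,125],[114,37]] in GL_2(Z/157), e_{157}(P',Q') = e_{157}(P,Q)^(53*37-125*114 mod 157).
Inverting 114 mod 157: 73. Thus e_{157}(P,Q) = e(P',Q')^{73}.
n = 157 = (10011101)_2 (8 bits, wt 5); accumulate f_{157,P'}(Q'+S)/f_{157,P'}(S) along the 7-step ladder.
So e_{157}(P',Q') = 371107283 + 8457826708*t.
(371107283 + 8457826708*t)^{73} mod (14839861997,f) = 8449651450 + 234316852*t.

8449651450 + 234316852*t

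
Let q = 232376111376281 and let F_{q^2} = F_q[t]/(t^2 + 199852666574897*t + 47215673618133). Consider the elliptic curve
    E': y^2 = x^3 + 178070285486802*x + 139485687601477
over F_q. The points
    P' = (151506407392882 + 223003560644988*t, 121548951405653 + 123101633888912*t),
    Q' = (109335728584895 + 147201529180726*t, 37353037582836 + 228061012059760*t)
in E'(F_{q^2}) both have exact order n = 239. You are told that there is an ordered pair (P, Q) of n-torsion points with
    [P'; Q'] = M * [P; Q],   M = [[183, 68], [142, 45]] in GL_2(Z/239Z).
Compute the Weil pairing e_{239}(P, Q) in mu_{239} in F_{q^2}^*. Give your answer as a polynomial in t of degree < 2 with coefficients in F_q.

154265742532755 + 57720410360847*t

Alternating bilinearity on E[239] (values in mu_{239} in F_{232376111376281^2}) gives e(P',Q') = e(P,Q)^det(M).
So e_{239}(P,Q) = e_{239}(P',Q')^{92}, since 13*92 = 1 mod 239.
Run Miller on y^2=x^3+178070285486802*x+139485687601477 over F_{232376111376281}: ladder 11101111 (8 bits); e = f_P(D_Q)/f_Q(D_P).
f_P(D_Q)/f_Q(D_P) = 176699114152726 + 129875904370117*t.
Finally e_{239}(P,Q) = 154265742532755 + 57720410360847*t.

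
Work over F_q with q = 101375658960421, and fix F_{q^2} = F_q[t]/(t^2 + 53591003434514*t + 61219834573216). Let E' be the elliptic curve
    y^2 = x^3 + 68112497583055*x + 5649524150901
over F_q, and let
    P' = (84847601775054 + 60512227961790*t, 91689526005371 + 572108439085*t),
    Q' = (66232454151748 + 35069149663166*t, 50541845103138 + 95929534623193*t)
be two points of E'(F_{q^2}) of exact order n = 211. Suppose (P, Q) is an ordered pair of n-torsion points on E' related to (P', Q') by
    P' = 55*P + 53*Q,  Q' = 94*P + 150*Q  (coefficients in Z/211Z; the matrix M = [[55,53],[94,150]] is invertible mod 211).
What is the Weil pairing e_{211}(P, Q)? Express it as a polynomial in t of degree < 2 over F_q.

e_{211} is bilinear + alternating on E[211], so e_{211}(55*P + 53*Q, 94*P + 150*Q) = e_{211}(P,Q)^(55*150-53*94).
det M = 55*150 - 53*94 = 3268 = 103 (mod 211); 103^{-1} = 84 (mod 211).
Build f_{211,P'} and f_{211,Q'} via the 8-bit ladder of 211=11010011_2; evaluate at shifted divisors; quotient in F_{101375658960421^2}.
Result: e(P',Q') = 80336947171269 + 20600463604798*t.
Raise to 84: e(P,Q) = 40878745463561 + 34587393600790*t in mu_{211}.

40878745463561 + 34587393600790*t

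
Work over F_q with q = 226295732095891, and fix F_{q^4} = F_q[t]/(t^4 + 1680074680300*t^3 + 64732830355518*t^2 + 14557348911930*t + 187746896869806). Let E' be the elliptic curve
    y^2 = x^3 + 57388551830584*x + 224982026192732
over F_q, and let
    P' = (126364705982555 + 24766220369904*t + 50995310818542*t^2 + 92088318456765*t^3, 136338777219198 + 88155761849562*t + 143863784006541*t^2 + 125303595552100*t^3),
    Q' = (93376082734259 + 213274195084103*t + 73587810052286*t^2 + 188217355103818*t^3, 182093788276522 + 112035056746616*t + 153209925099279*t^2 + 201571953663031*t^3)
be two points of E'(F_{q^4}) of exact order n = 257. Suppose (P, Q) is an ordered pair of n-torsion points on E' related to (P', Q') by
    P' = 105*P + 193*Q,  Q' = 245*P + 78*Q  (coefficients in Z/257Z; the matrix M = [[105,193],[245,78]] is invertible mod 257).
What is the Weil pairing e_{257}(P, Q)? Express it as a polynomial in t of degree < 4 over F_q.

201324016944119 + 209345261425035*t + 173653961322139*t^2 + 144324346956787*t^3

The 257-Weil pairing on E[257] over F_{226295732095891} is alternating-bilinear: e_{257}(P',Q') = e_{257}(P,Q)^det(M).
Inverting 226 mod 257: 58. Thus e_{257}(P,Q) = e(P',Q')^{58}.
9-bit Miller (100000001) on E'/F_{226295732095891} with a'=57388551830584, b'=224982026192732: accumulate tangent/chord ratios at Q'+S and P'+S'.
The quotient is 46693830933538 + 141527467004891*t + 216984977978388*t^2 + 190489928859899*t^3.
Finally e_{257}(P,Q) = 201324016944119 + 209345261425035*t + 173653961322139*t^2 + 144324346956787*t^3.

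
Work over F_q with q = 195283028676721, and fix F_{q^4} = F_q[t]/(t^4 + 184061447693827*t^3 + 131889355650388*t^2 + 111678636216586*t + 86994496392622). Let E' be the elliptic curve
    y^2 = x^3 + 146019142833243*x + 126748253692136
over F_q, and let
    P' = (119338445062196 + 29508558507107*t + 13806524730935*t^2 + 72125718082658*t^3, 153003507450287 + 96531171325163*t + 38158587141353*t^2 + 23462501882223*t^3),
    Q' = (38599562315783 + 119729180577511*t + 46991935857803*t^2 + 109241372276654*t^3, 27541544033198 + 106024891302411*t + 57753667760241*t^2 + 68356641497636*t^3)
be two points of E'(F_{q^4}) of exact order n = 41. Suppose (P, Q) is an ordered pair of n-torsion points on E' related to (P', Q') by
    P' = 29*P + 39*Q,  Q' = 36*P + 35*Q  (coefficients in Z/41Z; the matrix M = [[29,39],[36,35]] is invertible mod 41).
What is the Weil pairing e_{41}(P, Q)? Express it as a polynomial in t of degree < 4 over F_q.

Since e_{41}(P,P)=e_{41}(Q,Q)=1 and e_{41}(Q,P)=e_{41}(P,Q)^{-1}, expanding e_{41}(29*P + 39*Q,36*P + 35*Q) leaves e(P,Q)^det(M).
29*35 - 39*36 = -389; reduced mod 41: det = 21, inverse 2.
Miller loop for e_{41} over F_{195283028676721^4}: bits of 41 = 101001; 5 double steps + 2 add steps, l/v at each.
The quotient is 137030952148671 + 143135891625270*t + 84720397494148*t^2 + 12720387992279*t^3.
Finally e_{41}(P,Q) = 122192932758118 + 192807142664718*t + 77187314887230*t^2 + 166849686972251*t^3.

122192932758118 + 192807142664718*t + 77187314887230*t^2 + 166849686972251*t^3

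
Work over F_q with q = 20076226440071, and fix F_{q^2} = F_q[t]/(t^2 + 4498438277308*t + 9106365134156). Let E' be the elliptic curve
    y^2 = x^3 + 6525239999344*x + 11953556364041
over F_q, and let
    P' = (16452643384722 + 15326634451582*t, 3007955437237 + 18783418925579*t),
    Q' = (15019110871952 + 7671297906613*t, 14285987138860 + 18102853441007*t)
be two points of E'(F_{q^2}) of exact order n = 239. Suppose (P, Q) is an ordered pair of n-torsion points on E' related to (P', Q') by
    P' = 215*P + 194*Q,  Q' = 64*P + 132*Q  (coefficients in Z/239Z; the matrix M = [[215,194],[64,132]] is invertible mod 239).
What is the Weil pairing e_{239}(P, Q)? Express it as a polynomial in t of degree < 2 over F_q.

Since e_{239}(P,P)=e_{239}(Q,Q)=1 and e_{239}(Q,P)=e_{239}(P,Q)^{-1}, expanding e_{239}(215*P + 194*Q,64*P + 132*Q) leaves e(P,Q)^det(M).
det M = 215*132 - 194*64 = 15964 = 190 (mod 239); 190^{-1} = 39 (mod 239).
8-bit Miller (11101111) on E'/F_{20076226440071} with a'=6525239999344, b'=11953556364041: accumulate tangent/chord ratios at Q'+S and P'+S'.
Result: e(P',Q') = 5432395367382 + 17028737111627*t.
e_{239}(P,Q) = (5432395367382 + 17028737111627*t)^{39} = 16392418601183 + 8280902149311*t.

16392418601183 + 8280902149311*t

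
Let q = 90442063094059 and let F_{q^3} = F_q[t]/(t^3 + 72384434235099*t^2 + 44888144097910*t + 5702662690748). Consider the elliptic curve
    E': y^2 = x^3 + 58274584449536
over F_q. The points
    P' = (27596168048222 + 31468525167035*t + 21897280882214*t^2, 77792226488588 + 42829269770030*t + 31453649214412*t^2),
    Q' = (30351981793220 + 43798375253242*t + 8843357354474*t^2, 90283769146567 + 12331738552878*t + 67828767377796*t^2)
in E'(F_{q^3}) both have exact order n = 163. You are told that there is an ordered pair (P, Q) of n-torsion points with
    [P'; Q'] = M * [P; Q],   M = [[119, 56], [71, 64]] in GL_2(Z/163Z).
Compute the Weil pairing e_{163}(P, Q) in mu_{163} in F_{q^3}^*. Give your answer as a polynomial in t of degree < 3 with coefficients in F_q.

83284963911022 + 54672377592317*t + 48576531773730*t^2

e_{163} is bilinear + alternating on E[163], so e_{163}(119*P + 56*Q, 71*P + 64*Q) = e_{163}(P,Q)^(119*64-56*71).
Inverting 54 mod 163: 160. Thus e_{163}(P,Q) = e(P',Q')^{160}.
Miller loop for e_{163} over F_{90442063094059^3}: bits of 163 = 10100011; 7 double steps + 3 add steps, l/v at each.
Result: e(P',Q') = 79497840542883 + 14874671241929*t + 7091386796341*t^2.
e_{163}(P,Q) = (79497840542883 + 14874671241929*t + 7091386796341*t^2)^{160} = 83284963911022 + 54672377592317*t + 48576531773730*t^2.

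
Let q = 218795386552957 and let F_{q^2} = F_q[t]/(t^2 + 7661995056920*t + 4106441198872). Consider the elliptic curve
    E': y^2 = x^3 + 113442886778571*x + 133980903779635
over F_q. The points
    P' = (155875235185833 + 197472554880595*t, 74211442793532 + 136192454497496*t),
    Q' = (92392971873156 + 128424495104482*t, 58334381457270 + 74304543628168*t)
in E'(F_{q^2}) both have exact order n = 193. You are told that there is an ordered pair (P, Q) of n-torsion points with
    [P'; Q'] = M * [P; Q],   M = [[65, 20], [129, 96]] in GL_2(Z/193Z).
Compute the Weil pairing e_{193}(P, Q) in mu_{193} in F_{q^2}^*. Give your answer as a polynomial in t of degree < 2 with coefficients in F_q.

Under M = [[65,20],[129,96]] in GL_2(Z/193), e_{193}(P',Q') = e_{193}(P,Q)^(65*96-20*129 mod 193).
Hence e(P,Q) = e(P',Q')^{55} where 55 = 186^{-1} mod 193.
Double-and-add over 11000001: 8-1 doublings, 3-1 additions; each step l_{T,T}/v_{2T} or l_{T,P'}/v at Q'+S for random S.
So e_{193}(P',Q') = 127497191564935 + 31870832237920*t.
(127497191564935 + 31870832237920*t)^{55} mod (218795386552957,f) = 1512705373096 + 29680958779594*t.

1512705373096 + 29680958779594*t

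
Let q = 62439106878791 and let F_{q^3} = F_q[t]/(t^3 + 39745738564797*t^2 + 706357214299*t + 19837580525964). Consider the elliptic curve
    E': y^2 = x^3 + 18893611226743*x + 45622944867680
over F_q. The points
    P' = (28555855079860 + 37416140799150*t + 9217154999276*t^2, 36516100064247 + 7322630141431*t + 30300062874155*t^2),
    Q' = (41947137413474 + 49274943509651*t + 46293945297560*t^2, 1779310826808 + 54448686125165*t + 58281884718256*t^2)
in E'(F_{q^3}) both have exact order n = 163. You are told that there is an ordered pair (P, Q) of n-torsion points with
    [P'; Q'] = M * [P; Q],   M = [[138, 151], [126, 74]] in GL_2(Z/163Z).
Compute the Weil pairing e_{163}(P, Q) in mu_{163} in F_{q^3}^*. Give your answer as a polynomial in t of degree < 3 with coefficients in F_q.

The 163-Weil pairing on E[163] over F_{62439106878791} is alternating-bilinear: e_{163}(P',Q') = e_{163}(P,Q)^det(M).
det(M) mod 163 = 151; its inverse in (Z/163)^* is 95 (check: 151*95 mod 163 = 1).
Double-and-add over 10100011: 8-1 doublings, 4-1 additions; each step l_{T,T}/v_{2T} or l_{T,P'}/v at Q'+S for random S.
f_P(D_Q)/f_Q(D_P) = 58184606029850 + 49104366462420*t + 3456863665462*t^2.
Thus e_{163}(P,Q) = 56657093471171 + 9568365685766*t + 44325414399296*t^2.

56657093471171 + 9568365685766*t + 44325414399296*t^2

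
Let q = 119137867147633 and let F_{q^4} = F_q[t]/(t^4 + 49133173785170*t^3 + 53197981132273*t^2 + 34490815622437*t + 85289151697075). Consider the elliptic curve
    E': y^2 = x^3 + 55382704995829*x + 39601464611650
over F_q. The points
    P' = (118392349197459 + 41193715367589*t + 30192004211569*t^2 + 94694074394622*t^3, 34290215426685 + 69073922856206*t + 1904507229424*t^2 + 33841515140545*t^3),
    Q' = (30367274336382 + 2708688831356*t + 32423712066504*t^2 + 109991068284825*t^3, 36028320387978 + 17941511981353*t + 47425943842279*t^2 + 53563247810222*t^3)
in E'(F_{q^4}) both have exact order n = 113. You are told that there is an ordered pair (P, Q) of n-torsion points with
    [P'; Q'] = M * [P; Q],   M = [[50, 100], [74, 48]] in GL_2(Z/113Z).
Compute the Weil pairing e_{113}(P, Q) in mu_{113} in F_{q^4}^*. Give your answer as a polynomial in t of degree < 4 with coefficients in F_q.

117708841027559 + 85939382121320*t + 56440563440373*t^2 + 26073022562761*t^3

e_{113} is bilinear + alternating on E[113], so e_{113}(50*P + 100*Q, 74*P + 48*Q) = e_{113}(P,Q)^(50*48-100*74).
det M = 50*48 - 100*74 = -5000 = 85 (mod 113); 85^{-1} = 4 (mod 113).
Build f_{113,P'} and f_{113,Q'} via the 7-bit ladder of 113=1110001_2; evaluate at shifted divisors; quotient in F_{119137867147633^4}.
f_P(D_Q)/f_Q(D_P) = 27414404469792 + 113250828343049*t + 76905548969736*t^2 + 98108143534650*t^3.
Finally e_{113}(P,Q) = 117708841027559 + 85939382121320*t + 56440563440373*t^2 + 26073022562761*t^3.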